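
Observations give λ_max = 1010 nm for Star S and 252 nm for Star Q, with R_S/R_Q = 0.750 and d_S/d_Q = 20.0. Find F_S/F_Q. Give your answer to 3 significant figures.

Wien's law: T_S/T_Q = λ_Q/λ_S = 252/1010 = 0.2495.
L_S/L_Q = (R_S/R_Q)²(T_S/T_Q)⁴ = (0.750)²(0.2495)⁴ = 0.002180.
F_S/F_Q = (L_S/L_Q)/(d_S/d_Q)² = 0.002180/(20.0)² = 5.450×10^-6.

5.45×10^-6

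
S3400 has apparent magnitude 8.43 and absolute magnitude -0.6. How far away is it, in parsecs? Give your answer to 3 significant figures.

640 pc

m − M = 5 log₁₀(d/10 pc)
8.43 − (-0.6) = 9.03 = 5 log₁₀(d/10)
d = 10 × 10^(9.03/5) = 10 × 10^1.806 = 639.7 pc.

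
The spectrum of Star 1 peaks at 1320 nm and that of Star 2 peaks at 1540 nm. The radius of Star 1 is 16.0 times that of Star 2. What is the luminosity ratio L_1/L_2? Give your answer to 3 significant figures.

474

Wien's law gives T ∝ 1/λ_max, so T_1/T_2 = λ_2/λ_1 = 1540/1320 = 1.167.
Then L ∝ R²T⁴ gives L_1/L_2 = (16.0)² × (1.167)⁴ = 256.0 × 1.853 = 474.3.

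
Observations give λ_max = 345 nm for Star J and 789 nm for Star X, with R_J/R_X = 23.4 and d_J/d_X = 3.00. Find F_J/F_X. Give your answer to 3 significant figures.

Wien's law: T_J/T_X = λ_X/λ_J = 789/345 = 2.287.
L_J/L_X = (R_J/R_X)²(T_J/T_X)⁴ = (23.4)²(2.287)⁴ = 1.498×10^4.
F_J/F_X = (L_J/L_X)/(d_J/d_X)² = 1.498×10^4/(3.00)² = 1664.

1.66×10^3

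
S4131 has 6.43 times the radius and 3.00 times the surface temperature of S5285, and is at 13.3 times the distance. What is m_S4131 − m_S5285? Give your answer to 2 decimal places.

-3.19

L_S4131/L_S5285 = (6.43)²(3.00)⁴ = 3349.
F_S4131/F_S5285 = (L_S4131/L_S5285)/(d_S4131/d_S5285)² = 3349/176.9 = 18.93.
m_S4131 − m_S5285 = −2.5 log₁₀(18.93) = -3.19.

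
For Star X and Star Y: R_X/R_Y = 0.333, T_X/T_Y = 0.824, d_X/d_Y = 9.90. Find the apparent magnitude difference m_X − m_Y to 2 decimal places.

L_X/L_Y = (0.333)²(0.824)⁴ = 0.05112.
F_X/F_Y = (L_X/L_Y)/(d_X/d_Y)² = 0.05112/98.01 = 5.216×10^-4.
m_X − m_Y = −2.5 log₁₀(5.216×10^-4) = 8.21.

8.21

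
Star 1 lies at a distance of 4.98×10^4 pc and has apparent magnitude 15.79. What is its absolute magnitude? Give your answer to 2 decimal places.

-2.70

M = m − 5 log₁₀(d/10 pc) = 15.79 − 5 log₁₀(4.98×10^4/10)
  = 15.79 − 5 × 3.697 = 15.79 − 18.49 = -2.70.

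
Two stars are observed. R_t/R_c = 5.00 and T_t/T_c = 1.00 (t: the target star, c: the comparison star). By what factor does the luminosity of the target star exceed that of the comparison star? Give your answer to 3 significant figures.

From the Stefan–Boltzmann law, L ∝ R²T⁴, so
L_t/L_c = (R_t/R_c)² (T_t/T_c)⁴ = (5.00)² × (1.00)⁴ = 25.00 × 1.000 = 25.00.

25.0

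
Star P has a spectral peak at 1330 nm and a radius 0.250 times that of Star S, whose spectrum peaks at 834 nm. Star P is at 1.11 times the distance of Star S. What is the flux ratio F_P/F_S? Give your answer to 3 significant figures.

Wien's law: T_P/T_S = λ_S/λ_P = 834/1330 = 0.6271.
L_P/L_S = (R_P/R_S)²(T_P/T_S)⁴ = (0.250)²(0.6271)⁴ = 0.009664.
F_P/F_S = (L_P/L_S)/(d_P/d_S)² = 0.009664/(1.11)² = 0.007843.

0.00784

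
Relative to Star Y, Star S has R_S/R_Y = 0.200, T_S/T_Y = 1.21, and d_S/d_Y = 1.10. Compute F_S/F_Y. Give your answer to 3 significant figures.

0.0709

L_S/L_Y = (R_S/R_Y)²(T_S/T_Y)⁴ = (0.200)² × (1.21)⁴ = 0.08574.
F_S/F_Y = (L_S/L_Y)/(d_S/d_Y)² = 0.08574 / (1.10)² = 0.07086.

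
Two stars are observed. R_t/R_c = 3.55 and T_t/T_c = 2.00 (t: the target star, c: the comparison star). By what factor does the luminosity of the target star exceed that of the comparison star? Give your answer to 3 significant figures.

From the Stefan–Boltzmann law, L ∝ R²T⁴, so
L_t/L_c = (R_t/R_c)² (T_t/T_c)⁴ = (3.55)² × (2.00)⁴ = 12.60 × 16.00 = 201.6.

202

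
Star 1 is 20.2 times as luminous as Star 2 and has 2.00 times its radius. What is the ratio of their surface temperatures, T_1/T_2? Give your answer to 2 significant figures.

1.5

L ∝ R²T⁴ gives T ∝ (L/R²)^(1/4), so
T_1/T_2 = (20.2 / 2.00²)^(1/4) = (5.050)^(1/4) = 1.499.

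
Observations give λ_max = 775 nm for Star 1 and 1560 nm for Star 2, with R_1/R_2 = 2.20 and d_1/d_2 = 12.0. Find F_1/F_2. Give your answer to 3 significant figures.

0.552

Wien's law: T_1/T_2 = λ_2/λ_1 = 1560/775 = 2.013.
L_1/L_2 = (R_1/R_2)²(T_1/T_2)⁴ = (2.20)²(2.013)⁴ = 79.46.
F_1/F_2 = (L_1/L_2)/(d_1/d_2)² = 79.46/(12.0)² = 0.5518.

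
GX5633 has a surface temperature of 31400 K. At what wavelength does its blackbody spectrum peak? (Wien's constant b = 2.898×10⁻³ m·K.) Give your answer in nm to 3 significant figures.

92.3 nm

λ_max = b/T = 2.898×10⁻³ / 31400 = 9.23×10^-8 m = 92.29 nm.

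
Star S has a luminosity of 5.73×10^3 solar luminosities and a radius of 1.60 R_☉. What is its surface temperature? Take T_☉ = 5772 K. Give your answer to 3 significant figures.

T/T_☉ = (L/L_☉)^(1/4) / (R/R_☉)^(1/2)
T = 5772 × (5.73×10^3)^(1/4) / √(1.60) = 5772 × 8.700 / 1.265 = 3.970×10^4 K.

3.97×10^4 K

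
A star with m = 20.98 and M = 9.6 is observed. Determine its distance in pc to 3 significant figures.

m − M = 5 log₁₀(d/10 pc)
20.98 − (9.6) = 11.38 = 5 log₁₀(d/10)
d = 10 × 10^(11.38/5) = 10 × 10^2.276 = 1888 pc.

1.89×10^3 pc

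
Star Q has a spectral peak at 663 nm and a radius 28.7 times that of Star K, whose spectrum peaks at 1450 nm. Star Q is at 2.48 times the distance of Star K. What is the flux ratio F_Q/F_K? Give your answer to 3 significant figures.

Wien's law: T_Q/T_K = λ_K/λ_Q = 1450/663 = 2.187.
L_Q/L_K = (R_Q/R_K)²(T_Q/T_K)⁴ = (28.7)²(2.187)⁴ = 1.884×10^4.
F_Q/F_K = (L_Q/L_K)/(d_Q/d_K)² = 1.884×10^4/(2.48)² = 3064.

3.06×10^3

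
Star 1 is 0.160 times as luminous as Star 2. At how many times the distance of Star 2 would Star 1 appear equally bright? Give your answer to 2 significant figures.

0.40

Equal flux requires L_1/d_1² = L_2/d_2², so d_1/d_2 = √(L_1/L_2)
= √(0.160) = 0.4000.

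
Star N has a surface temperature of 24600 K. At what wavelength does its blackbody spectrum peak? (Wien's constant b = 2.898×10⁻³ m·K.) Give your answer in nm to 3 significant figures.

118 nm

λ_max = b/T = 2.898×10⁻³ / 24600 = 1.18×10^-7 m = 117.8 nm.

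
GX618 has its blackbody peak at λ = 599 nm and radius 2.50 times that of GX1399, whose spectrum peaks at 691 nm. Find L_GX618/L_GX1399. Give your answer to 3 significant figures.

11.1

Wien's law gives T ∝ 1/λ_max, so T_GX618/T_GX1399 = λ_GX1399/λ_GX618 = 691/599 = 1.154.
Then L ∝ R²T⁴ gives L_GX618/L_GX1399 = (2.50)² × (1.154)⁴ = 6.250 × 1.771 = 11.07.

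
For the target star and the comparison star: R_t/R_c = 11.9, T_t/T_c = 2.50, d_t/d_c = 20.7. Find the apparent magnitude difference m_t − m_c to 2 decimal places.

-2.78

L_t/L_c = (11.9)²(2.50)⁴ = 5532.
F_t/F_c = (L_t/L_c)/(d_t/d_c)² = 5532/428.5 = 12.91.
m_t − m_c = −2.5 log₁₀(12.91) = -2.78.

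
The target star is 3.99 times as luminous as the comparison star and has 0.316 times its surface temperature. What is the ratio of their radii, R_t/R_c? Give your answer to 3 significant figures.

20.0

L ∝ R²T⁴ gives R ∝ √L / T², so
R_t/R_c = √(3.99) / (0.316)² = 1.997 / 0.09986 = 20.00.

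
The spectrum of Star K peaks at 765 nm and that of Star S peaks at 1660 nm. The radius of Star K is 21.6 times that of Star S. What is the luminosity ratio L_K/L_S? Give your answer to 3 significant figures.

Wien's law gives T ∝ 1/λ_max, so T_K/T_S = λ_S/λ_K = 1660/765 = 2.170.
Then L ∝ R²T⁴ gives L_K/L_S = (21.6)² × (2.170)⁴ = 466.6 × 22.17 = 1.034×10^4.

1.03×10^4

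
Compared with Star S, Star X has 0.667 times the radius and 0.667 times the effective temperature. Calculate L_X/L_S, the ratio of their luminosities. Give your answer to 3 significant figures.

0.0881

From the Stefan–Boltzmann law, L ∝ R²T⁴, so
L_X/L_S = (R_X/R_S)² (T_X/T_S)⁴ = (0.667)² × (0.667)⁴ = 0.4449 × 0.1979 = 0.08806.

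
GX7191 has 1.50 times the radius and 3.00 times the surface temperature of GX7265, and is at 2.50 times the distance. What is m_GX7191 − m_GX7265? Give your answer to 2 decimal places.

-3.66

L_GX7191/L_GX7265 = (1.50)²(3.00)⁴ = 182.2.
F_GX7191/F_GX7265 = (L_GX7191/L_GX7265)/(d_GX7191/d_GX7265)² = 182.2/6.250 = 29.16.
m_GX7191 − m_GX7265 = −2.5 log₁₀(29.16) = -3.66.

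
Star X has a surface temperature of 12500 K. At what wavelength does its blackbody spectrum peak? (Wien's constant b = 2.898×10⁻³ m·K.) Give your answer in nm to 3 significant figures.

λ_max = b/T = 2.898×10⁻³ / 12500 = 2.32×10^-7 m = 231.8 nm.

232 nm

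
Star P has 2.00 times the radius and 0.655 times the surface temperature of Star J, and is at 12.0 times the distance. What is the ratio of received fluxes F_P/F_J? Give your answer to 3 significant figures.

0.00511

L_P/L_J = (R_P/R_J)²(T_P/T_J)⁴ = (2.00)² × (0.655)⁴ = 0.7362.
F_P/F_J = (L_P/L_J)/(d_P/d_J)² = 0.7362 / (12.0)² = 0.005113.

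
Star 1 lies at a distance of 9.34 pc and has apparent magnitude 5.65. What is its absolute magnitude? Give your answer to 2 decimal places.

M = m − 5 log₁₀(d/10 pc) = 5.65 − 5 log₁₀(9.34/10)
  = 5.65 − 5 × -0.030 = 5.65 − -0.15 = 5.80.

5.80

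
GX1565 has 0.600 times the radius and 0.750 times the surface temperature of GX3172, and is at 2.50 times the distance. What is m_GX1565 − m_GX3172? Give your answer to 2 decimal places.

4.35

L_GX1565/L_GX3172 = (0.600)²(0.750)⁴ = 0.1139.
F_GX1565/F_GX3172 = (L_GX1565/L_GX3172)/(d_GX1565/d_GX3172)² = 0.1139/6.250 = 0.01823.
m_GX1565 − m_GX3172 = −2.5 log₁₀(0.01823) = 4.35.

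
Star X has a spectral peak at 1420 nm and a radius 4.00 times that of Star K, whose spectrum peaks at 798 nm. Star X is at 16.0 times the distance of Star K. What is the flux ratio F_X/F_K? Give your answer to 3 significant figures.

Wien's law: T_X/T_K = λ_K/λ_X = 798/1420 = 0.5620.
L_X/L_K = (R_X/R_K)²(T_X/T_K)⁴ = (4.00)²(0.5620)⁴ = 1.596.
F_X/F_K = (L_X/L_K)/(d_X/d_K)² = 1.596/(16.0)² = 0.006234.

0.00623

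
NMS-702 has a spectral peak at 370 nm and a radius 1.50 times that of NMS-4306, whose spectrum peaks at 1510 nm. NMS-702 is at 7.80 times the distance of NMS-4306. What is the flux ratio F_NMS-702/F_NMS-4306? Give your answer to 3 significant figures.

10.3

Wien's law: T_NMS-702/T_NMS-4306 = λ_NMS-4306/λ_NMS-702 = 1510/370 = 4.081.
L_NMS-702/L_NMS-4306 = (R_NMS-702/R_NMS-4306)²(T_NMS-702/T_NMS-4306)⁴ = (1.50)²(4.081)⁴ = 624.1.
F_NMS-702/F_NMS-4306 = (L_NMS-702/L_NMS-4306)/(d_NMS-702/d_NMS-4306)² = 624.1/(7.80)² = 10.26.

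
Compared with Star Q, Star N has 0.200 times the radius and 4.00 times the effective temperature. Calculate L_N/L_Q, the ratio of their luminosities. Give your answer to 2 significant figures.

From the Stefan–Boltzmann law, L ∝ R²T⁴, so
L_N/L_Q = (R_N/R_Q)² (T_N/T_Q)⁴ = (0.200)² × (4.00)⁴ = 0.04000 × 256.0 = 10.24.

10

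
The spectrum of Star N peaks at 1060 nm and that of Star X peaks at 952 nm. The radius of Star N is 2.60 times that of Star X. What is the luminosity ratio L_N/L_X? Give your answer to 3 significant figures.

4.40

Wien's law gives T ∝ 1/λ_max, so T_N/T_X = λ_X/λ_N = 952/1060 = 0.8981.
Then L ∝ R²T⁴ gives L_N/L_X = (2.60)² × (0.8981)⁴ = 6.760 × 0.6506 = 4.398.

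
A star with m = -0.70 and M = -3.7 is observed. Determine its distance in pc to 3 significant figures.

39.8 pc

m − M = 5 log₁₀(d/10 pc)
-0.70 − (-3.7) = 3.00 = 5 log₁₀(d/10)
d = 10 × 10^(3.00/5) = 10 × 10^0.600 = 39.81 pc.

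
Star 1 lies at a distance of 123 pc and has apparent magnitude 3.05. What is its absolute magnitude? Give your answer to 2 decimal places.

-2.40

M = m − 5 log₁₀(d/10 pc) = 3.05 − 5 log₁₀(123/10)
  = 3.05 − 5 × 1.090 = 3.05 − 5.45 = -2.40.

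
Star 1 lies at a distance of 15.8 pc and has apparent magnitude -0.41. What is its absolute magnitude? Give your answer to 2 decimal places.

M = m − 5 log₁₀(d/10 pc) = -0.41 − 5 log₁₀(15.8/10)
  = -0.41 − 5 × 0.199 = -0.41 − 0.99 = -1.40.

-1.40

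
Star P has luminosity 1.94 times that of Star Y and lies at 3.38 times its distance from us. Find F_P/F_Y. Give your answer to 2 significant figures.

0.17

F = L/(4πd²), so F_P/F_Y = (L_P/L_Y) / (d_P/d_Y)²
= 1.94 / (3.38)² = 1.94 / 11.42 = 0.1698.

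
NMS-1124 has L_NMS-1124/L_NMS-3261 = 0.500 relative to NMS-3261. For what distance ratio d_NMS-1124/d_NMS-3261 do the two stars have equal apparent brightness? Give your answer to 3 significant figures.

0.707

Equal flux requires L_NMS-1124/d_NMS-1124² = L_NMS-3261/d_NMS-3261², so d_NMS-1124/d_NMS-3261 = √(L_NMS-1124/L_NMS-3261)
= √(0.500) = 0.7071.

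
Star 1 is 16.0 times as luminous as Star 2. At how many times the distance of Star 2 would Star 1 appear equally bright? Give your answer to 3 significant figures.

4.00

Equal flux requires L_1/d_1² = L_2/d_2², so d_1/d_2 = √(L_1/L_2)
= √(16.0) = 4.000.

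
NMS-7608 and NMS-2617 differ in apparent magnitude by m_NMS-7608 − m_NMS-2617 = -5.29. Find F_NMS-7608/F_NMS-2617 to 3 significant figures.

F_NMS-7608/F_NMS-2617 = 10^(−(m_NMS-7608 − m_NMS-2617)/2.5) = 10^(5.29/2.5) = 10^2.116 = 130.6.

131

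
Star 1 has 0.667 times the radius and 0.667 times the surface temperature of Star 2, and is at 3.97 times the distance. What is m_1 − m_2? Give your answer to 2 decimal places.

5.63

L_1/L_2 = (0.667)²(0.667)⁴ = 0.08806.
F_1/F_2 = (L_1/L_2)/(d_1/d_2)² = 0.08806/15.76 = 0.005587.
m_1 − m_2 = −2.5 log₁₀(0.005587) = 5.63.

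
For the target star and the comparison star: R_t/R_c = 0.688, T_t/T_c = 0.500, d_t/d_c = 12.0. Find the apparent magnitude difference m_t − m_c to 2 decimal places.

9.22

L_t/L_c = (0.688)²(0.500)⁴ = 0.02958.
F_t/F_c = (L_t/L_c)/(d_t/d_c)² = 0.02958/144.0 = 2.054×10^-4.
m_t − m_c = −2.5 log₁₀(2.054×10^-4) = 9.22.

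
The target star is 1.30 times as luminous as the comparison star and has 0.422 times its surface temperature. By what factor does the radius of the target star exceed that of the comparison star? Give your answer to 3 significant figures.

L ∝ R²T⁴ gives R ∝ √L / T², so
R_t/R_c = √(1.30) / (0.422)² = 1.140 / 0.1781 = 6.402.

6.40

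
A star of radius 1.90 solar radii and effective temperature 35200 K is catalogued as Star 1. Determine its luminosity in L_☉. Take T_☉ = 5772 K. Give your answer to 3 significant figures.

L/L_☉ = (R/R_☉)² (T/T_☉)⁴ = (1.90)² × (35200/5772)⁴
       = 3.610 × (6.098)⁴ = 3.610 × 1383 = 4993.

4.99×10^3 L_☉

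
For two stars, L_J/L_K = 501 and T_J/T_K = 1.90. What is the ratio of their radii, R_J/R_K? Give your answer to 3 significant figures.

6.20

L ∝ R²T⁴ gives R ∝ √L / T², so
R_J/R_K = √(501) / (1.90)² = 22.38 / 3.610 = 6.200.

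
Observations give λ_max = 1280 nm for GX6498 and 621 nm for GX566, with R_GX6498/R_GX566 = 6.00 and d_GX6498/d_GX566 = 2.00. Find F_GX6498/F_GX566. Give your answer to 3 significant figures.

0.499

Wien's law: T_GX6498/T_GX566 = λ_GX566/λ_GX6498 = 621/1280 = 0.4852.
L_GX6498/L_GX566 = (R_GX6498/R_GX566)²(T_GX6498/T_GX566)⁴ = (6.00)²(0.4852)⁴ = 1.994.
F_GX6498/F_GX566 = (L_GX6498/L_GX566)/(d_GX6498/d_GX566)² = 1.994/(2.00)² = 0.4986.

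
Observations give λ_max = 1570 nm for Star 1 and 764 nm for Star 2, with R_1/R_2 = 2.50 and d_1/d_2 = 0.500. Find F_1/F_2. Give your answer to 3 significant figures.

Wien's law: T_1/T_2 = λ_2/λ_1 = 764/1570 = 0.4866.
L_1/L_2 = (R_1/R_2)²(T_1/T_2)⁴ = (2.50)²(0.4866)⁴ = 0.3505.
F_1/F_2 = (L_1/L_2)/(d_1/d_2)² = 0.3505/(0.500)² = 1.402.

1.40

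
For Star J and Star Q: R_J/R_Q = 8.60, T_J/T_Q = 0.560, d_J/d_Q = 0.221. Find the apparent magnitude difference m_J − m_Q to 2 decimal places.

-5.43

L_J/L_Q = (8.60)²(0.560)⁴ = 7.274.
F_J/F_Q = (L_J/L_Q)/(d_J/d_Q)² = 7.274/0.04884 = 148.9.
m_J − m_Q = −2.5 log₁₀(148.9) = -5.43.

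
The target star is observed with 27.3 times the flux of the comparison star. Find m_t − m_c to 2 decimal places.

m_t − m_c = −2.5 log₁₀(F_t/F_c) = −2.5 log₁₀(27.3) = −2.5 × (1.436) = -3.590.

-3.59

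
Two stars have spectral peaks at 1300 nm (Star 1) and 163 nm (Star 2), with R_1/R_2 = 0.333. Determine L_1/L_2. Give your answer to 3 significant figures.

Wien's law gives T ∝ 1/λ_max, so T_1/T_2 = λ_2/λ_1 = 163/1300 = 0.1254.
Then L ∝ R²T⁴ gives L_1/L_2 = (0.333)² × (0.1254)⁴ = 0.1109 × 2.472×10^-4 = 2.741×10^-5.

2.74×10^-5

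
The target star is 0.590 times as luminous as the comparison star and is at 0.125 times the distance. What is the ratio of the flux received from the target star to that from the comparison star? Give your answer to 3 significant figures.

F = L/(4πd²), so F_t/F_c = (L_t/L_c) / (d_t/d_c)²
= 0.590 / (0.125)² = 0.590 / 0.01562 = 37.76.

37.8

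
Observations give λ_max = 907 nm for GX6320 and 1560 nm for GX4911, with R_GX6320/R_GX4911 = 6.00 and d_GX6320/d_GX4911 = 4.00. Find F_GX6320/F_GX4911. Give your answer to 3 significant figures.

Wien's law: T_GX6320/T_GX4911 = λ_GX4911/λ_GX6320 = 1560/907 = 1.720.
L_GX6320/L_GX4911 = (R_GX6320/R_GX4911)²(T_GX6320/T_GX4911)⁴ = (6.00)²(1.720)⁴ = 315.0.
F_GX6320/F_GX4911 = (L_GX6320/L_GX4911)/(d_GX6320/d_GX4911)² = 315.0/(4.00)² = 19.69.

19.7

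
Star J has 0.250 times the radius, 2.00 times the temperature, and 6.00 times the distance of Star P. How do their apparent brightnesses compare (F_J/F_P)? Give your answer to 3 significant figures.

0.0278

L_J/L_P = (R_J/R_P)²(T_J/T_P)⁴ = (0.250)² × (2.00)⁴ = 1.000.
F_J/F_P = (L_J/L_P)/(d_J/d_P)² = 1.000 / (6.00)² = 0.02778.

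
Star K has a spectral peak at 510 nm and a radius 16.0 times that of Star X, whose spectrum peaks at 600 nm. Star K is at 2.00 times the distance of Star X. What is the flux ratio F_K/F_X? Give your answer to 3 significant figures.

Wien's law: T_K/T_X = λ_X/λ_K = 600/510 = 1.176.
L_K/L_X = (R_K/R_X)²(T_K/T_X)⁴ = (16.0)²(1.176)⁴ = 490.4.
F_K/F_X = (L_K/L_X)/(d_K/d_X)² = 490.4/(2.00)² = 122.6.

123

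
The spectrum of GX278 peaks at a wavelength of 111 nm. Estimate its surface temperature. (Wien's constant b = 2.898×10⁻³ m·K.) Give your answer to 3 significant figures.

2.61×10^4 K

T = b/λ_max = 2.898×10⁻³ / (111×10⁻⁹) = 2.611×10^4 K.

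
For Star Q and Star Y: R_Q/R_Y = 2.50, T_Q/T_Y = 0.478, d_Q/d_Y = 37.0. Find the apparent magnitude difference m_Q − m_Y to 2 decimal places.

9.06

L_Q/L_Y = (2.50)²(0.478)⁴ = 0.3263.
F_Q/F_Y = (L_Q/L_Y)/(d_Q/d_Y)² = 0.3263/1369 = 2.383×10^-4.
m_Q − m_Y = −2.5 log₁₀(2.383×10^-4) = 9.06.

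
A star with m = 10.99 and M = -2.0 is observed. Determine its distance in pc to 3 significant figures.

m − M = 5 log₁₀(d/10 pc)
10.99 − (-2.0) = 12.99 = 5 log₁₀(d/10)
d = 10 × 10^(12.99/5) = 10 × 10^2.598 = 3963 pc.

3.96×10^3 pc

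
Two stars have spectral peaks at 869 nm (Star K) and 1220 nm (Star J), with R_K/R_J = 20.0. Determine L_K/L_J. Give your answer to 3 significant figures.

1.55×10^3

Wien's law gives T ∝ 1/λ_max, so T_K/T_J = λ_J/λ_K = 1220/869 = 1.404.
Then L ∝ R²T⁴ gives L_K/L_J = (20.0)² × (1.404)⁴ = 400.0 × 3.885 = 1554.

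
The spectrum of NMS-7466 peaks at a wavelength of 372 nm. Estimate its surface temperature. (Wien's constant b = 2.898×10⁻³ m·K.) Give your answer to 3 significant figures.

7.79×10^3 K

T = b/λ_max = 2.898×10⁻³ / (372×10⁻⁹) = 7790 K.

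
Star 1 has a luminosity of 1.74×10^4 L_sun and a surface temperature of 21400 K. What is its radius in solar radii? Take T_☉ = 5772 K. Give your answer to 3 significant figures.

9.60 solar radii

R/R_☉ = √(L/L_☉) / (T/T_☉)² = √(1.74×10^4) / (3.708)²
       = 131.9 / 13.75 = 9.596.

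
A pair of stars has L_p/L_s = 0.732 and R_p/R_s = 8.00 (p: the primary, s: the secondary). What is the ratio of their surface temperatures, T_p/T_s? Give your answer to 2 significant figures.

L ∝ R²T⁴ gives T ∝ (L/R²)^(1/4), so
T_p/T_s = (0.732 / 8.00²)^(1/4) = (0.01144)^(1/4) = 0.3270.

0.33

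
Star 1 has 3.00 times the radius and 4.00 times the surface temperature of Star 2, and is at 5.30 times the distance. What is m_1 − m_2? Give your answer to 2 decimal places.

-4.78

L_1/L_2 = (3.00)²(4.00)⁴ = 2304.
F_1/F_2 = (L_1/L_2)/(d_1/d_2)² = 2304/28.09 = 82.02.
m_1 − m_2 = −2.5 log₁₀(82.02) = -4.78.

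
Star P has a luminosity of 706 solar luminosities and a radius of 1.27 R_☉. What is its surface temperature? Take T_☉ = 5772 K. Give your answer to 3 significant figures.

2.64×10^4 K

T/T_☉ = (L/L_☉)^(1/4) / (R/R_☉)^(1/2)
T = 5772 × (706)^(1/4) / √(1.27) = 5772 × 5.155 / 1.127 = 2.640×10^4 K.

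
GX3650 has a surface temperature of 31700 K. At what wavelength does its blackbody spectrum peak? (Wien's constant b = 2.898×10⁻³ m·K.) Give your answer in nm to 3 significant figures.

λ_max = b/T = 2.898×10⁻³ / 31700 = 9.14×10^-8 m = 91.42 nm.

91.4 nm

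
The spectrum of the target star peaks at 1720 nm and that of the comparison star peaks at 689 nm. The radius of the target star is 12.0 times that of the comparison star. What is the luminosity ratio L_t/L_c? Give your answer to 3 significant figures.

Wien's law gives T ∝ 1/λ_max, so T_t/T_c = λ_c/λ_t = 689/1720 = 0.4006.
Then L ∝ R²T⁴ gives L_t/L_c = (12.0)² × (0.4006)⁴ = 144.0 × 0.02575 = 3.708.

3.71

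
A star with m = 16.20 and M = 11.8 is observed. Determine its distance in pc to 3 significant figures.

m − M = 5 log₁₀(d/10 pc)
16.20 − (11.8) = 4.40 = 5 log₁₀(d/10)
d = 10 × 10^(4.40/5) = 10 × 10^0.880 = 75.86 pc.

75.9 pc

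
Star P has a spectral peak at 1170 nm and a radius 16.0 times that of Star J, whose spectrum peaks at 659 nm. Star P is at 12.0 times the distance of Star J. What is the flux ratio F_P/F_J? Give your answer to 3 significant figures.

0.179

Wien's law: T_P/T_J = λ_J/λ_P = 659/1170 = 0.5632.
L_P/L_J = (R_P/R_J)²(T_P/T_J)⁴ = (16.0)²(0.5632)⁴ = 25.77.
F_P/F_J = (L_P/L_J)/(d_P/d_J)² = 25.77/(12.0)² = 0.1789.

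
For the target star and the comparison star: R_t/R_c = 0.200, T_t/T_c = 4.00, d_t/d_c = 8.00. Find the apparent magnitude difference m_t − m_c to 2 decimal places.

L_t/L_c = (0.200)²(4.00)⁴ = 10.24.
F_t/F_c = (L_t/L_c)/(d_t/d_c)² = 10.24/64.00 = 0.1600.
m_t − m_c = −2.5 log₁₀(0.1600) = 1.99.

1.99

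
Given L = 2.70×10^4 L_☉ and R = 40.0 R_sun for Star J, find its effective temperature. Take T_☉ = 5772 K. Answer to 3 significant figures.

1.17×10^4 K

T/T_☉ = (L/L_☉)^(1/4) / (R/R_☉)^(1/2)
T = 5772 × (2.70×10^4)^(1/4) / √(40.0) = 5772 × 12.82 / 6.325 = 1.170×10^4 K.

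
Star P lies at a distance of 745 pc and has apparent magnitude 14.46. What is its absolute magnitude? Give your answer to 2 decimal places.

5.10

M = m − 5 log₁₀(d/10 pc) = 14.46 − 5 log₁₀(745/10)
  = 14.46 − 5 × 1.872 = 14.46 − 9.36 = 5.10.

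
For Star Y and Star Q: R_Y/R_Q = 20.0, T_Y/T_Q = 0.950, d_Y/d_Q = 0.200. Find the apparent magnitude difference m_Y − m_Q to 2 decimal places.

L_Y/L_Q = (20.0)²(0.950)⁴ = 325.8.
F_Y/F_Q = (L_Y/L_Q)/(d_Y/d_Q)² = 325.8/0.04000 = 8145.
m_Y − m_Q = −2.5 log₁₀(8145) = -9.78.

-9.78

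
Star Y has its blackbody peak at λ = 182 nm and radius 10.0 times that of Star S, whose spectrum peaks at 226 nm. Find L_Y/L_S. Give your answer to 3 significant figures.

238

Wien's law gives T ∝ 1/λ_max, so T_Y/T_S = λ_S/λ_Y = 226/182 = 1.242.
Then L ∝ R²T⁴ gives L_Y/L_S = (10.0)² × (1.242)⁴ = 100.0 × 2.378 = 237.8.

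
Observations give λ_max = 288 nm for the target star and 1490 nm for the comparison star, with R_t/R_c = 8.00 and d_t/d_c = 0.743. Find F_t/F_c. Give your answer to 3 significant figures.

8.31×10^4

Wien's law: T_t/T_c = λ_c/λ_t = 1490/288 = 5.174.
L_t/L_c = (R_t/R_c)²(T_t/T_c)⁴ = (8.00)²(5.174)⁴ = 4.585×10^4.
F_t/F_c = (L_t/L_c)/(d_t/d_c)² = 4.585×10^4/(0.743)² = 8.306×10^4.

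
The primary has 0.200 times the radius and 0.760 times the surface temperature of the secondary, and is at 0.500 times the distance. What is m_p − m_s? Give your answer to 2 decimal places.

3.18

L_p/L_s = (0.200)²(0.760)⁴ = 0.01334.
F_p/F_s = (L_p/L_s)/(d_p/d_s)² = 0.01334/0.2500 = 0.05338.
m_p − m_s = −2.5 log₁₀(0.05338) = 3.18.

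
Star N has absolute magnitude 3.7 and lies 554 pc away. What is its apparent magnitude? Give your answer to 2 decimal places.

12.42

m = M + 5 log₁₀(d/10 pc) = 3.7 + 5 log₁₀(554/10)
  = 3.7 + 5 × 1.744 = 3.7 + 8.72 = 12.42.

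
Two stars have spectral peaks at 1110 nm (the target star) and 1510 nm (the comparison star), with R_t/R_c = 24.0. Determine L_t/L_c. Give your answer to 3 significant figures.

1.97×10^3

Wien's law gives T ∝ 1/λ_max, so T_t/T_c = λ_c/λ_t = 1510/1110 = 1.360.
Then L ∝ R²T⁴ gives L_t/L_c = (24.0)² × (1.360)⁴ = 576.0 × 3.425 = 1973.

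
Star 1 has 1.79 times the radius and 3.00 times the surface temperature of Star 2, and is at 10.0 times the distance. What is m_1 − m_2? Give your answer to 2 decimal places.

L_1/L_2 = (1.79)²(3.00)⁴ = 259.5.
F_1/F_2 = (L_1/L_2)/(d_1/d_2)² = 259.5/100.0 = 2.595.
m_1 − m_2 = −2.5 log₁₀(2.595) = -1.04.

-1.04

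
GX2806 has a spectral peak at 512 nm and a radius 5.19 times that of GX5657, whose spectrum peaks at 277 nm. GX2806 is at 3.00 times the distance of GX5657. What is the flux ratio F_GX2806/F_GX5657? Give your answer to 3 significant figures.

Wien's law: T_GX2806/T_GX5657 = λ_GX5657/λ_GX2806 = 277/512 = 0.5410.
L_GX2806/L_GX5657 = (R_GX2806/R_GX5657)²(T_GX2806/T_GX5657)⁴ = (5.19)²(0.5410)⁴ = 2.308.
F_GX2806/F_GX5657 = (L_GX2806/L_GX5657)/(d_GX2806/d_GX5657)² = 2.308/(3.00)² = 0.2564.

0.256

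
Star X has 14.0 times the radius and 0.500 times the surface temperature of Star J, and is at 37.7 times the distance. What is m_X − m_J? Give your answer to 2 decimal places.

L_X/L_J = (14.0)²(0.500)⁴ = 12.25.
F_X/F_J = (L_X/L_J)/(d_X/d_J)² = 12.25/1421 = 0.008619.
m_X − m_J = −2.5 log₁₀(0.008619) = 5.16.

5.16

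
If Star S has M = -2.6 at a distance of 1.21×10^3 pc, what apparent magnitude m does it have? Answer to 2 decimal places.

7.81

m = M + 5 log₁₀(d/10 pc) = -2.6 + 5 log₁₀(1.21×10^3/10)
  = -2.6 + 5 × 2.083 = -2.6 + 10.41 = 7.81.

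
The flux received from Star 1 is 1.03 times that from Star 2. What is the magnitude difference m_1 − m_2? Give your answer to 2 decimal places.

m_1 − m_2 = −2.5 log₁₀(F_1/F_2) = −2.5 log₁₀(1.03) = −2.5 × (0.013) = -0.032.

-0.03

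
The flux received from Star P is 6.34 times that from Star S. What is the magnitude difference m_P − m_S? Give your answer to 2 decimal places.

m_P − m_S = −2.5 log₁₀(F_P/F_S) = −2.5 log₁₀(6.34) = −2.5 × (0.802) = -2.005.

-2.01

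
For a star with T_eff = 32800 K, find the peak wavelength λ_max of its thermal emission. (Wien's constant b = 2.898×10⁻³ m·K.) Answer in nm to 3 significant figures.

λ_max = b/T = 2.898×10⁻³ / 32800 = 8.84×10^-8 m = 88.35 nm.

88.4 nm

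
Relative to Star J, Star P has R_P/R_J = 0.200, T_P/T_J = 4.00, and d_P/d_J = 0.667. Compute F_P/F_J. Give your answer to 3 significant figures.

L_P/L_J = (R_P/R_J)²(T_P/T_J)⁴ = (0.200)² × (4.00)⁴ = 10.24.
F_P/F_J = (L_P/L_J)/(d_P/d_J)² = 10.24 / (0.667)² = 23.02.

23.0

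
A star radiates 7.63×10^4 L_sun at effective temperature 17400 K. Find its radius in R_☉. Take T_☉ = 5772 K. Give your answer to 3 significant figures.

30.4 R_☉

R/R_☉ = √(L/L_☉) / (T/T_☉)² = √(7.63×10^4) / (3.015)²
       = 276.2 / 9.088 = 30.40.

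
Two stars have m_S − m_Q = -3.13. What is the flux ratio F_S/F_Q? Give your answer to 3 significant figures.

F_S/F_Q = 10^(−(m_S − m_Q)/2.5) = 10^(3.13/2.5) = 10^1.252 = 17.86.

17.9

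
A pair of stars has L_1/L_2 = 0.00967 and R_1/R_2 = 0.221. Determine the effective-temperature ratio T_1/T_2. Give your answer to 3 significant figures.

0.667

L ∝ R²T⁴ gives T ∝ (L/R²)^(1/4), so
T_1/T_2 = (0.00967 / 0.221²)^(1/4) = (0.1980)^(1/4) = 0.6671.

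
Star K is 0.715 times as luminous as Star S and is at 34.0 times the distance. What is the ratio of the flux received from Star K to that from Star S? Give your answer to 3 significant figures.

F = L/(4πd²), so F_K/F_S = (L_K/L_S) / (d_K/d_S)²
= 0.715 / (34.0)² = 0.715 / 1156 = 6.185×10^-4.

6.19×10^-4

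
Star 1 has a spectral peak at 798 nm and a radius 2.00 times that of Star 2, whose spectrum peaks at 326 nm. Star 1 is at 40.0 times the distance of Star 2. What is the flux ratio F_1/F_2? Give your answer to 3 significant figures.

6.96×10^-5

Wien's law: T_1/T_2 = λ_2/λ_1 = 326/798 = 0.4085.
L_1/L_2 = (R_1/R_2)²(T_1/T_2)⁴ = (2.00)²(0.4085)⁴ = 0.1114.
F_1/F_2 = (L_1/L_2)/(d_1/d_2)² = 0.1114/(40.0)² = 6.963×10^-5.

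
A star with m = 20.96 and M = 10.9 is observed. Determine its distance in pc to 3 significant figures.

m − M = 5 log₁₀(d/10 pc)
20.96 − (10.9) = 10.06 = 5 log₁₀(d/10)
d = 10 × 10^(10.06/5) = 10 × 10^2.012 = 1028 pc.

1.03×10^3 pc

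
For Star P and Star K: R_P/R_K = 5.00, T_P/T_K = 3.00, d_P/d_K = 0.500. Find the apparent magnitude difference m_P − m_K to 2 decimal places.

-9.77

L_P/L_K = (5.00)²(3.00)⁴ = 2025.
F_P/F_K = (L_P/L_K)/(d_P/d_K)² = 2025/0.2500 = 8100.
m_P − m_K = −2.5 log₁₀(8100) = -9.77.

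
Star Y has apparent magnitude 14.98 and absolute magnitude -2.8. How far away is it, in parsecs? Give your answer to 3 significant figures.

3.60×10^4 pc

m − M = 5 log₁₀(d/10 pc)
14.98 − (-2.8) = 17.78 = 5 log₁₀(d/10)
d = 10 × 10^(17.78/5) = 10 × 10^3.556 = 3.597×10^4 pc.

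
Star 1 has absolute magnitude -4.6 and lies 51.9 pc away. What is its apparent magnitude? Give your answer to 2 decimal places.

m = M + 5 log₁₀(d/10 pc) = -4.6 + 5 log₁₀(51.9/10)
  = -4.6 + 5 × 0.715 = -4.6 + 3.58 = -1.02.

-1.02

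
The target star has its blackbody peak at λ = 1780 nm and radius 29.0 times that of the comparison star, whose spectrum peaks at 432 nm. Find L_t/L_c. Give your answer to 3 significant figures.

2.92

Wien's law gives T ∝ 1/λ_max, so T_t/T_c = λ_c/λ_t = 432/1780 = 0.2427.
Then L ∝ R²T⁴ gives L_t/L_c = (29.0)² × (0.2427)⁴ = 841.0 × 0.003469 = 2.918.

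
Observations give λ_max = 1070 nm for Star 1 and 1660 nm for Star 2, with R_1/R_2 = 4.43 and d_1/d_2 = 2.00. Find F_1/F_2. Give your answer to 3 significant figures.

Wien's law: T_1/T_2 = λ_2/λ_1 = 1660/1070 = 1.551.
L_1/L_2 = (R_1/R_2)²(T_1/T_2)⁴ = (4.43)²(1.551)⁴ = 113.7.
F_1/F_2 = (L_1/L_2)/(d_1/d_2)² = 113.7/(2.00)² = 28.42.

28.4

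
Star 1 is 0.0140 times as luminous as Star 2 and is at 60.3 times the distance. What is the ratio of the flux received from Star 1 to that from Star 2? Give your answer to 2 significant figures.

3.9×10^-6

F = L/(4πd²), so F_1/F_2 = (L_1/L_2) / (d_1/d_2)²
= 0.0140 / (60.3)² = 0.0140 / 3636 = 3.850×10^-6.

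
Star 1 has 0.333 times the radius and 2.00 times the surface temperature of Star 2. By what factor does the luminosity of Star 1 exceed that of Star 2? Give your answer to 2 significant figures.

From the Stefan–Boltzmann law, L ∝ R²T⁴, so
L_1/L_2 = (R_1/R_2)² (T_1/T_2)⁴ = (0.333)² × (2.00)⁴ = 0.1109 × 16.00 = 1.774.

1.8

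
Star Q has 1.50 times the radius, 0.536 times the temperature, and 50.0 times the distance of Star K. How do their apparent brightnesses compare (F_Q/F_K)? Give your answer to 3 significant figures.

7.43×10^-5

L_Q/L_K = (R_Q/R_K)²(T_Q/T_K)⁴ = (1.50)² × (0.536)⁴ = 0.1857.
F_Q/F_K = (L_Q/L_K)/(d_Q/d_K)² = 0.1857 / (50.0)² = 7.429×10^-5.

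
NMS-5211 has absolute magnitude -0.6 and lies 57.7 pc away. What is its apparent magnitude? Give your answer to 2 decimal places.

3.21

m = M + 5 log₁₀(d/10 pc) = -0.6 + 5 log₁₀(57.7/10)
  = -0.6 + 5 × 0.761 = -0.6 + 3.81 = 3.21.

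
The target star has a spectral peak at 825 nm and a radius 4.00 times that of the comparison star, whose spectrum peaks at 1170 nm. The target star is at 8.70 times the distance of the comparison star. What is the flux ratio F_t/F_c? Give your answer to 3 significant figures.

Wien's law: T_t/T_c = λ_c/λ_t = 1170/825 = 1.418.
L_t/L_c = (R_t/R_c)²(T_t/T_c)⁴ = (4.00)²(1.418)⁴ = 64.72.
F_t/F_c = (L_t/L_c)/(d_t/d_c)² = 64.72/(8.70)² = 0.8551.

0.855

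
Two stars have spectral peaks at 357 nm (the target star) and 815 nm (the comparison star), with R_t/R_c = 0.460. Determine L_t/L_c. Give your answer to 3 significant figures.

Wien's law gives T ∝ 1/λ_max, so T_t/T_c = λ_c/λ_t = 815/357 = 2.283.
Then L ∝ R²T⁴ gives L_t/L_c = (0.460)² × (2.283)⁴ = 0.2116 × 27.16 = 5.747.

5.75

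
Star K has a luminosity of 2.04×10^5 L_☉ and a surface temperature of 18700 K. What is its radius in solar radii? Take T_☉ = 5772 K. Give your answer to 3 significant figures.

43.0 solar radii

R/R_☉ = √(L/L_☉) / (T/T_☉)² = √(2.04×10^5) / (3.240)²
       = 451.7 / 10.50 = 43.03.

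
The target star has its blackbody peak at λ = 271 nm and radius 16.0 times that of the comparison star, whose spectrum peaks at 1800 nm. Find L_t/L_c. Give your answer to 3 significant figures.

4.98×10^5

Wien's law gives T ∝ 1/λ_max, so T_t/T_c = λ_c/λ_t = 1800/271 = 6.642.
Then L ∝ R²T⁴ gives L_t/L_c = (16.0)² × (6.642)⁴ = 256.0 × 1946 = 4.983×10^5.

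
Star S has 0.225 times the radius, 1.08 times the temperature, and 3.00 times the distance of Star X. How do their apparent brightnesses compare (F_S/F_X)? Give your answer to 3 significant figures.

L_S/L_X = (R_S/R_X)²(T_S/T_X)⁴ = (0.225)² × (1.08)⁴ = 0.06887.
F_S/F_X = (L_S/L_X)/(d_S/d_X)² = 0.06887 / (3.00)² = 0.007653.

0.00765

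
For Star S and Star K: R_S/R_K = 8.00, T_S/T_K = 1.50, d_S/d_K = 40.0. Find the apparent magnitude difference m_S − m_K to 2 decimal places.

L_S/L_K = (8.00)²(1.50)⁴ = 324.0.
F_S/F_K = (L_S/L_K)/(d_S/d_K)² = 324.0/1600 = 0.2025.
m_S − m_K = −2.5 log₁₀(0.2025) = 1.73.

1.73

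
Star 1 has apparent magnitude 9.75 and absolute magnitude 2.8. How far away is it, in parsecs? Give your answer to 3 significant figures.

245 pc

m − M = 5 log₁₀(d/10 pc)
9.75 − (2.8) = 6.95 = 5 log₁₀(d/10)
d = 10 × 10^(6.95/5) = 10 × 10^1.390 = 245.5 pc.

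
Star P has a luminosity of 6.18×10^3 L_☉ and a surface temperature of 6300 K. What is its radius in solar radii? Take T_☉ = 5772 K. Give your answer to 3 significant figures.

R/R_☉ = √(L/L_☉) / (T/T_☉)² = √(6.18×10^3) / (1.091)²
       = 78.61 / 1.191 = 65.99.

66.0 solar radii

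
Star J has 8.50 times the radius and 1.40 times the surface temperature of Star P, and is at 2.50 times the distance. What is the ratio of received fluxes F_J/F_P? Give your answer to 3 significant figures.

44.4

L_J/L_P = (R_J/R_P)²(T_J/T_P)⁴ = (8.50)² × (1.40)⁴ = 277.6.
F_J/F_P = (L_J/L_P)/(d_J/d_P)² = 277.6 / (2.50)² = 44.41.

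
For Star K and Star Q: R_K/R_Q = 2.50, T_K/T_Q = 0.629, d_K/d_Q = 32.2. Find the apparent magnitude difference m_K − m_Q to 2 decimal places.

L_K/L_Q = (2.50)²(0.629)⁴ = 0.9783.
F_K/F_Q = (L_K/L_Q)/(d_K/d_Q)² = 0.9783/1037 = 9.436×10^-4.
m_K − m_Q = −2.5 log₁₀(9.436×10^-4) = 7.56.

7.56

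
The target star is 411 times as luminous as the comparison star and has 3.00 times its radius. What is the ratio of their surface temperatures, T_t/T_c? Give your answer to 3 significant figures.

L ∝ R²T⁴ gives T ∝ (L/R²)^(1/4), so
T_t/T_c = (411 / 3.00²)^(1/4) = (45.67)^(1/4) = 2.600.

2.60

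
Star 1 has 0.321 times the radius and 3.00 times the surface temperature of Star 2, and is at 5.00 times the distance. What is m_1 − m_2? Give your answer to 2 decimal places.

L_1/L_2 = (0.321)²(3.00)⁴ = 8.346.
F_1/F_2 = (L_1/L_2)/(d_1/d_2)² = 8.346/25.00 = 0.3339.
m_1 − m_2 = −2.5 log₁₀(0.3339) = 1.19.

1.19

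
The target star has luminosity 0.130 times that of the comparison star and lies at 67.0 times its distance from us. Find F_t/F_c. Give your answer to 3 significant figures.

2.90×10^-5

F = L/(4πd²), so F_t/F_c = (L_t/L_c) / (d_t/d_c)²
= 0.130 / (67.0)² = 0.130 / 4489 = 2.896×10^-5.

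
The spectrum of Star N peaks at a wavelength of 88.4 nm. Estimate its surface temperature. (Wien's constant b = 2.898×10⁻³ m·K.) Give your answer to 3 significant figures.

T = b/λ_max = 2.898×10⁻³ / (88.4×10⁻⁹) = 3.278×10^4 K.

3.28×10^4 K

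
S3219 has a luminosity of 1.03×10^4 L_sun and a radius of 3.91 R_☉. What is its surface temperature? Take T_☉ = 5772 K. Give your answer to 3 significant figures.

2.94×10^4 K

T/T_☉ = (L/L_☉)^(1/4) / (R/R_☉)^(1/2)
T = 5772 × (1.03×10^4)^(1/4) / √(3.91) = 5772 × 10.07 / 1.977 = 2.941×10^4 K.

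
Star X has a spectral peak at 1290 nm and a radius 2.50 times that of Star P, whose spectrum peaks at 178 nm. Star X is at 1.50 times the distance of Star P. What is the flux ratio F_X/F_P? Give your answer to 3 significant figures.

Wien's law: T_X/T_P = λ_P/λ_X = 178/1290 = 0.1380.
L_X/L_P = (R_X/R_P)²(T_X/T_P)⁴ = (2.50)²(0.1380)⁴ = 0.002266.
F_X/F_P = (L_X/L_P)/(d_X/d_P)² = 0.002266/(1.50)² = 0.001007.

0.00101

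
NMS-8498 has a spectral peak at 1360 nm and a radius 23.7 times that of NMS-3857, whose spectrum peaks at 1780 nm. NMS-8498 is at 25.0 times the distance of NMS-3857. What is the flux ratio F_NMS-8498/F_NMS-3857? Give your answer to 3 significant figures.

2.64

Wien's law: T_NMS-8498/T_NMS-3857 = λ_NMS-3857/λ_NMS-8498 = 1780/1360 = 1.309.
L_NMS-8498/L_NMS-3857 = (R_NMS-8498/R_NMS-3857)²(T_NMS-8498/T_NMS-3857)⁴ = (23.7)²(1.309)⁴ = 1648.
F_NMS-8498/F_NMS-3857 = (L_NMS-8498/L_NMS-3857)/(d_NMS-8498/d_NMS-3857)² = 1648/(25.0)² = 2.637.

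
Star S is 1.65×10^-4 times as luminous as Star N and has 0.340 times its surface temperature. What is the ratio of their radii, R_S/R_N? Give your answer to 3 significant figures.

0.111

L ∝ R²T⁴ gives R ∝ √L / T², so
R_S/R_N = √(1.65×10^-4) / (0.340)² = 0.01285 / 0.1156 = 0.1111.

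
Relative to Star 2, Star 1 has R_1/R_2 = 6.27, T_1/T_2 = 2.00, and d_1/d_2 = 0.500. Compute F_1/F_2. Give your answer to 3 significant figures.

2.52×10^3

L_1/L_2 = (R_1/R_2)²(T_1/T_2)⁴ = (6.27)² × (2.00)⁴ = 629.0.
F_1/F_2 = (L_1/L_2)/(d_1/d_2)² = 629.0 / (0.500)² = 2516.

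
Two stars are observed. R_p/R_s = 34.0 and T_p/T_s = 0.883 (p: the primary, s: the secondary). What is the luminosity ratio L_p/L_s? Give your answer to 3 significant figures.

703

From the Stefan–Boltzmann law, L ∝ R²T⁴, so
L_p/L_s = (R_p/R_s)² (T_p/T_s)⁴ = (34.0)² × (0.883)⁴ = 1156 × 0.6079 = 702.7.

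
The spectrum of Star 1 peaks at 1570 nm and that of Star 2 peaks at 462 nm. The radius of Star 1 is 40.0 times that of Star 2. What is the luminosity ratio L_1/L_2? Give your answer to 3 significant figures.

12.0

Wien's law gives T ∝ 1/λ_max, so T_1/T_2 = λ_2/λ_1 = 462/1570 = 0.2943.
Then L ∝ R²T⁴ gives L_1/L_2 = (40.0)² × (0.2943)⁴ = 1600 × 0.007498 = 12.00.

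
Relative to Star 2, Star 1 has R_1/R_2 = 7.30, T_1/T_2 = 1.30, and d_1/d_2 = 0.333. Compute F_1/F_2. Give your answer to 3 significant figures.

1.37×10^3

L_1/L_2 = (R_1/R_2)²(T_1/T_2)⁴ = (7.30)² × (1.30)⁴ = 152.2.
F_1/F_2 = (L_1/L_2)/(d_1/d_2)² = 152.2 / (0.333)² = 1373.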